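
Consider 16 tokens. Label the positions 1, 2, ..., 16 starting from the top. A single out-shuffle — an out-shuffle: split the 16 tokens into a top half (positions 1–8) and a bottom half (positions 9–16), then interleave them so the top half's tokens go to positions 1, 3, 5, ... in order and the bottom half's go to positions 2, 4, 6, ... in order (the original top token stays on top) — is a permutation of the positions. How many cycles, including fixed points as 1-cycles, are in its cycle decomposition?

Trace each unvisited position around until it returns:
(1) (2 3 5 9) (4 7 13 10) (6 11) (8 15 14 12) (16)
6 cycles in total.

6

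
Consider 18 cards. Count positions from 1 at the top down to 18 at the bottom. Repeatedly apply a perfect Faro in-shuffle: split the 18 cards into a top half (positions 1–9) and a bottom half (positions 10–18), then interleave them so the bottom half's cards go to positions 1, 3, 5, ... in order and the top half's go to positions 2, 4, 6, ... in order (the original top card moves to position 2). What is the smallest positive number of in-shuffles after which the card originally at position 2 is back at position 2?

Follow position 2 under repeated in-shuffles:
2 → 4 → 8 → 16 → 13 → 7 → 14 → 9 → 18 → 17 → 15 → 11 → 3 → 6 → 12 → 5 → 10 → 1 → 2
It first returns after 18 in-shuffles.

18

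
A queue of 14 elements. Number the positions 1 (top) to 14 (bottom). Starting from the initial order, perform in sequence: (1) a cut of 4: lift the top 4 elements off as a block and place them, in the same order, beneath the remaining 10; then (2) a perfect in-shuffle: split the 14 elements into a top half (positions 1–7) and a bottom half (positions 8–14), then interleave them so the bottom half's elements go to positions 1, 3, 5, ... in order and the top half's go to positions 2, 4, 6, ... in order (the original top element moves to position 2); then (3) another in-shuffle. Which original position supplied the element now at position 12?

Undo the operations in reverse order, starting from position 12:
  undo op 3 (in-shuffle, from top half): 12 ← 6
  undo op 2 (in-shuffle, from top half): 6 ← 3
  undo op 1 (cut 4): 3 ← 7
So the element at position 12 came from original position 7.

7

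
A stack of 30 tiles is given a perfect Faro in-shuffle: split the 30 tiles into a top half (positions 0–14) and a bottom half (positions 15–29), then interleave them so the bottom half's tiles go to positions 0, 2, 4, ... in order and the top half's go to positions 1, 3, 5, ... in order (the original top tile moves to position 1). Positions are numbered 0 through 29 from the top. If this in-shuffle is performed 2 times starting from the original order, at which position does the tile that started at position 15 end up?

1

Track the tile's position through each in-shuffle:
15 → 0 → 1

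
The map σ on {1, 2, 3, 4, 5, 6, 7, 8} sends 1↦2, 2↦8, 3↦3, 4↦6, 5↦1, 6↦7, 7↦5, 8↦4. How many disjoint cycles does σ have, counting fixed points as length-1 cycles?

2

Cycle decomposition: (1 2 8 4 6 7 5) (3).
2 cycles.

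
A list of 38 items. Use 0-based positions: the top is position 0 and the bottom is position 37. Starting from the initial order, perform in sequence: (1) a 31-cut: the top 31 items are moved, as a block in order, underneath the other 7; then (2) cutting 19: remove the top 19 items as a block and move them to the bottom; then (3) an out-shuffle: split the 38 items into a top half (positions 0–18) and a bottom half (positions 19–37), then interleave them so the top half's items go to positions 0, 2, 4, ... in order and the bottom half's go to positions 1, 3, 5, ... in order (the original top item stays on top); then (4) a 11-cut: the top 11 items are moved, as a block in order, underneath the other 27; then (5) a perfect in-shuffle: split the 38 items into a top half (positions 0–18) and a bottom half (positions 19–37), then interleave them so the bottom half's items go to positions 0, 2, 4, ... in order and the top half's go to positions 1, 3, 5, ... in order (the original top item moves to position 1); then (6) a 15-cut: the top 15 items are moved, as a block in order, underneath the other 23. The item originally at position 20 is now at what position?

34

Track the item from position 20 forward through each operation:
  after op 1 (cut 31): 20 → 27
  after op 2 (cut 19): 27 → 8
  after op 3 (out-shuffle): 8 → 16
  after op 4 (cut 11): 16 → 5
  after op 5 (in-shuffle): 5 → 11
  after op 6 (cut 15): 11 → 34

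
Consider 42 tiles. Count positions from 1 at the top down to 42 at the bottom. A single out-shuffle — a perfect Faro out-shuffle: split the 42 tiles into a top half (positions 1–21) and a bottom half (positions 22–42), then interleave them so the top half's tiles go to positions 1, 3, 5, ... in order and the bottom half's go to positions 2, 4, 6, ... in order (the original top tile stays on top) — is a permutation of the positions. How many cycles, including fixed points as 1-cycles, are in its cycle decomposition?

Trace each unvisited position around until it returns:
(1) (2 3 5 9 17 33 ... len 20) (4 7 13 25 8 15 ... len 20) (42)
4 cycles in total.

4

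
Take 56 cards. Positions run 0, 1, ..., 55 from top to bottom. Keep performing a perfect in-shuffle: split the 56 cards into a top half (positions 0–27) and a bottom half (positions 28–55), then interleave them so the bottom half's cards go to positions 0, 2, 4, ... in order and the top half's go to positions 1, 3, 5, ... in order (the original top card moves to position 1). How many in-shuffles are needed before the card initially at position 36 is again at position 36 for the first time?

Follow position 36 under repeated in-shuffles:
36 → 16 → 33 → 10 → 21 → 43 → 30 → 4 → 9 → 19 → 39 → 22 → 45 → 34 → 12 → 25 → 51 → 46 → 36
It first returns after 18 in-shuffles.

18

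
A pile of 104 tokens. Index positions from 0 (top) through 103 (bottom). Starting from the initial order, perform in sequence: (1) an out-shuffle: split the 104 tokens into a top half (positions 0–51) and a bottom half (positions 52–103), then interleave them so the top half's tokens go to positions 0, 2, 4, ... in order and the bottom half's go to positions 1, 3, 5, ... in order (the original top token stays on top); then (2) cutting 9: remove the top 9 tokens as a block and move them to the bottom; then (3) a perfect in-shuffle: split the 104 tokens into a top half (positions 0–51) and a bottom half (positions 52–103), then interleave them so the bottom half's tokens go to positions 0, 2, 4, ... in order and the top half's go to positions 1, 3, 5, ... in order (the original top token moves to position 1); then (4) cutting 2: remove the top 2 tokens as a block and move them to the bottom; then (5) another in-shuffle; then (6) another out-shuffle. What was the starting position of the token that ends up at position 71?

67

Undo the operations in reverse order, starting from position 71:
  undo op 6 (out-shuffle, from bottom half): 71 ← 87
  undo op 5 (in-shuffle, from top half): 87 ← 43
  undo op 4 (cut 2): 43 ← 45
  undo op 3 (in-shuffle, from top half): 45 ← 22
  undo op 2 (cut 9): 22 ← 31
  undo op 1 (out-shuffle, from bottom half): 31 ← 67
So the token at position 71 came from original position 67.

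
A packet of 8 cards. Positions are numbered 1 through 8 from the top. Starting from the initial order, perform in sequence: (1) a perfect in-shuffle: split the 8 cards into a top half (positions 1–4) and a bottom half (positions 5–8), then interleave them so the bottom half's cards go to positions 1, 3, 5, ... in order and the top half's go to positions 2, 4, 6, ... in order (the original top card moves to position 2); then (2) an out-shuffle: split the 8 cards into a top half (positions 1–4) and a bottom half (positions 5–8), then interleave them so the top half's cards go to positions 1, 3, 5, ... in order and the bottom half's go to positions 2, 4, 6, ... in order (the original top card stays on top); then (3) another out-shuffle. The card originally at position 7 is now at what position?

3

Track the card from position 7 forward through each operation:
  after op 1 (in-shuffle): 7 → 5
  after op 2 (out-shuffle): 5 → 2
  after op 3 (out-shuffle): 2 → 3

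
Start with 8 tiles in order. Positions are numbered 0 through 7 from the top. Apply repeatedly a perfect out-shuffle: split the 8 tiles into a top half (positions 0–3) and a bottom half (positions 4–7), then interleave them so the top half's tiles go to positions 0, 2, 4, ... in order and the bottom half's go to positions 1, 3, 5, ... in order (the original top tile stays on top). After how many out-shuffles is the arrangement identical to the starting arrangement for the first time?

3

The out-shuffle permutes the 8 positions with cycle lengths [1, 1, 3, 3].
Every tile is home exactly when every cycle has completed a whole number of laps, i.e. after lcm(1, 3) = 3 out-shuffles.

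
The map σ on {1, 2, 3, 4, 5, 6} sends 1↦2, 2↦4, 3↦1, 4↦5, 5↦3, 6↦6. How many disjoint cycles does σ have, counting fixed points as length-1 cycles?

Cycle decomposition: (1 2 4 5 3) (6).
2 cycles.

2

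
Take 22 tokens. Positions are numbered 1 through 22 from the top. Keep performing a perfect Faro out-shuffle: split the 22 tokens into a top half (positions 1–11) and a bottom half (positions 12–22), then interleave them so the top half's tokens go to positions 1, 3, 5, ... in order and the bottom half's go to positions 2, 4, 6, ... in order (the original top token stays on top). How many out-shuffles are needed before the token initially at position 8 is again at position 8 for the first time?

Follow position 8 under repeated out-shuffles:
8 → 15 → 8
It first returns after 2 out-shuffles.

2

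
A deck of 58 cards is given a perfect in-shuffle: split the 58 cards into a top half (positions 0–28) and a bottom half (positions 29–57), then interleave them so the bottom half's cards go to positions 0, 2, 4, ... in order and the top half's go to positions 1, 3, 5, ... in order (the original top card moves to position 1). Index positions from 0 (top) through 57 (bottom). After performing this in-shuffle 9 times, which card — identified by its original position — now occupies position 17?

26

Work backwards from position 17, undoing one in-shuffle at a time:
17 ← 8 ← 33 ← 16 ← 37 ← 18 ← 38 ← 48 ← 53 ← 26
So the card now at position 17 started at position 26.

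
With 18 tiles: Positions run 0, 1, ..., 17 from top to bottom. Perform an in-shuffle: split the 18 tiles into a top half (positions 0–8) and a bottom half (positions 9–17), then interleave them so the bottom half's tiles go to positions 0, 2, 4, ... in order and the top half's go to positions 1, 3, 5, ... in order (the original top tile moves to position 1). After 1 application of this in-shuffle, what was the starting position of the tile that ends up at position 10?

14

Work backwards from position 10, undoing one in-shuffle at a time:
10 ← 14
So the tile now at position 10 started at position 14.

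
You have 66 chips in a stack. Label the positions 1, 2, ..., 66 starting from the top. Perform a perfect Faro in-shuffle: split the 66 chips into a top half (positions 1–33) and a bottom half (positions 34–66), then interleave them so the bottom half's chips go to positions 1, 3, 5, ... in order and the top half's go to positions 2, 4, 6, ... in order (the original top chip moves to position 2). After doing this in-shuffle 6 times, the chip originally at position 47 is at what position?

60

Track the chip's position through each in-shuffle:
47 → 27 → 54 → 41 → 15 → 30 → 60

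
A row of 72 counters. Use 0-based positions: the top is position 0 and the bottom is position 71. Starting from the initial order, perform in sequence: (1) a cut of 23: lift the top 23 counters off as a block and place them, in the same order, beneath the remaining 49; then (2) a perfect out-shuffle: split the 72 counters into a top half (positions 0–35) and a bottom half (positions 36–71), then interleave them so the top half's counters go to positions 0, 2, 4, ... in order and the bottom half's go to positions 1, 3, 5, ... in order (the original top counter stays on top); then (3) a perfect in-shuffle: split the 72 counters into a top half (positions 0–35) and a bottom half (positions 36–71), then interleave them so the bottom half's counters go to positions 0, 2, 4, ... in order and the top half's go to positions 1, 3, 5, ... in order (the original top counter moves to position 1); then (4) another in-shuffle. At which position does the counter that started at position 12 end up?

61

Track the counter from position 12 forward through each operation:
  after op 1 (cut 23): 12 → 61
  after op 2 (out-shuffle): 61 → 51
  after op 3 (in-shuffle): 51 → 30
  after op 4 (in-shuffle): 30 → 61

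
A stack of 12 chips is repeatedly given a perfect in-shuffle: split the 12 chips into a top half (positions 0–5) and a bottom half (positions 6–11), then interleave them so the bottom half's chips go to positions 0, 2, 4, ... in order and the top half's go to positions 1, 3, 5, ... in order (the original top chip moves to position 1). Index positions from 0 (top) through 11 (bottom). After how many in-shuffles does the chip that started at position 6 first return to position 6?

Follow position 6 under repeated in-shuffles:
6 → 0 → 1 → 3 → 7 → 2 → 5 → 11 → 10 → 8 → 4 → 9 → 6
It first returns after 12 in-shuffles.

12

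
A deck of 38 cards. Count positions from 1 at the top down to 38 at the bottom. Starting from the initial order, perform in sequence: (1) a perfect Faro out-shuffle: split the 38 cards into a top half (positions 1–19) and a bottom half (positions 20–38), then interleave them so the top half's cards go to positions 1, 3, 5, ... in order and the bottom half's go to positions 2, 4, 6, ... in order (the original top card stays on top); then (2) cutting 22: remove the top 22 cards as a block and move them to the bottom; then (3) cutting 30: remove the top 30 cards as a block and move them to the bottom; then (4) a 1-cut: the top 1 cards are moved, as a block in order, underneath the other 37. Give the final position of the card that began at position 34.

15

Track the card from position 34 forward through each operation:
  after op 1 (out-shuffle): 34 → 30
  after op 2 (cut 22): 30 → 8
  after op 3 (cut 30): 8 → 16
  after op 4 (cut 1): 16 → 15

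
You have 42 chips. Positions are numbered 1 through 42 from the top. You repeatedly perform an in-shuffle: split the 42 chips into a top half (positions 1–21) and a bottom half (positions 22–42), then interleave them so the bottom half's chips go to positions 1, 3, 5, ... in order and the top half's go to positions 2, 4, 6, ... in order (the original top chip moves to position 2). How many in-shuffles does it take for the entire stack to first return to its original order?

14

The in-shuffle permutes the 42 positions with cycle lengths [14, 14, 14].
Every chip is home exactly when every cycle has completed a whole number of laps, i.e. after lcm(14) = 14 in-shuffles.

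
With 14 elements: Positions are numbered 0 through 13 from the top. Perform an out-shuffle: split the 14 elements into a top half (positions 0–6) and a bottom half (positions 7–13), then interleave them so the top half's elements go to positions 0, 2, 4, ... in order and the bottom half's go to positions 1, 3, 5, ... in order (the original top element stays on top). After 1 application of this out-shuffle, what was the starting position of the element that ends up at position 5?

Work backwards from position 5, undoing one out-shuffle at a time:
5 ← 9
So the element now at position 5 started at position 9.

9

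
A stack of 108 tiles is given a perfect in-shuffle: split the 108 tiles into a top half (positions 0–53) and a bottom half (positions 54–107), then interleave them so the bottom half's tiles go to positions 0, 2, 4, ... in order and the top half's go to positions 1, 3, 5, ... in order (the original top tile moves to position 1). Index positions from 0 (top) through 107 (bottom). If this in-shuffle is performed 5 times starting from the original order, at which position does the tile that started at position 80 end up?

Track the tile's position through each in-shuffle:
80 → 52 → 105 → 102 → 96 → 84

84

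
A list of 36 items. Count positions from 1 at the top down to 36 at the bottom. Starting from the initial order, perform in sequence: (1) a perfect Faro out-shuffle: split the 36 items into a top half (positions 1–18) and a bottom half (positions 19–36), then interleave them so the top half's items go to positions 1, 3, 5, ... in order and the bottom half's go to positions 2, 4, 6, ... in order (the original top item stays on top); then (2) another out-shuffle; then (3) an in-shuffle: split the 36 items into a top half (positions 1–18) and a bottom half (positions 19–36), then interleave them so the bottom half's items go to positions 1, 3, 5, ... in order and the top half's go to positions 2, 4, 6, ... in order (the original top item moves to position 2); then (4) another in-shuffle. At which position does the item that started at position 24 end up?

18

Track the item from position 24 forward through each operation:
  after op 1 (out-shuffle): 24 → 12
  after op 2 (out-shuffle): 12 → 23
  after op 3 (in-shuffle): 23 → 9
  after op 4 (in-shuffle): 9 → 18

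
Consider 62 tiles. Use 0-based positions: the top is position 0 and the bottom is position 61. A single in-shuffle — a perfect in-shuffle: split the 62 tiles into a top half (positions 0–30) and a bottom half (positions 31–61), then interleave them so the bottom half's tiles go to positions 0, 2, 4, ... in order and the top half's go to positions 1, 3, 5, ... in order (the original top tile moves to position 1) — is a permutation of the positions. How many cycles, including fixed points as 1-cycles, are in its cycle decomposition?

12

Trace each unvisited position around until it returns:
(0 1 3 7 15 31) (2 5 11 23 47 32) (4 9 19 39 16 33) (6 13 27 55 48 34) (8 17 35) (10 21 43 24 49 36) (12 25 51 40 18 37) (14 29 59 56 50 38) ... plus 4 more
12 cycles in total.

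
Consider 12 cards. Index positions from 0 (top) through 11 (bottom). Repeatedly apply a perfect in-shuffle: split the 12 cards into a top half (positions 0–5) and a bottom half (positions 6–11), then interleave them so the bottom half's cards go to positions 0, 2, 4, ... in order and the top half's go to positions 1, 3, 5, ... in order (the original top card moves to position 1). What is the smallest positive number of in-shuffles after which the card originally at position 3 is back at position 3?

Follow position 3 under repeated in-shuffles:
3 → 7 → 2 → 5 → 11 → 10 → 8 → 4 → 9 → 6 → 0 → 1 → 3
It first returns after 12 in-shuffles.

12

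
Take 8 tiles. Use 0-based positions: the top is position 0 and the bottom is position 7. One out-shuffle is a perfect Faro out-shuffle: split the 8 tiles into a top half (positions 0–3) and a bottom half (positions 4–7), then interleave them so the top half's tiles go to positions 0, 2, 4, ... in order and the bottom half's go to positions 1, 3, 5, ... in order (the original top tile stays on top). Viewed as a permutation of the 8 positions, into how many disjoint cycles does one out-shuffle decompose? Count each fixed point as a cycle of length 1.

4

Trace each unvisited position around until it returns:
(0) (1 2 4) (3 6 5) (7)
4 cycles in total.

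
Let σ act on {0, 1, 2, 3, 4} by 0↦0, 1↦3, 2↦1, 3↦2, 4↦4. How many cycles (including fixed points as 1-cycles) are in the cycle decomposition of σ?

Cycle decomposition: (0) (1 3 2) (4).
3 cycles.

3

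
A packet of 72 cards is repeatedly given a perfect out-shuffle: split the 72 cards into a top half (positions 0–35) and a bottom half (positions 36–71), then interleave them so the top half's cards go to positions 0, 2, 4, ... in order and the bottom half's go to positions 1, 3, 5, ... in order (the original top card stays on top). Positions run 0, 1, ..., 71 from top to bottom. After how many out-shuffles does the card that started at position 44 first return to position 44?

Follow position 44 under repeated out-shuffles:
44 → 17 → 34 → 68 → 65 → 59 → 47 → 23 → ... → 44 (length 35)
It first returns after 35 out-shuffles.

35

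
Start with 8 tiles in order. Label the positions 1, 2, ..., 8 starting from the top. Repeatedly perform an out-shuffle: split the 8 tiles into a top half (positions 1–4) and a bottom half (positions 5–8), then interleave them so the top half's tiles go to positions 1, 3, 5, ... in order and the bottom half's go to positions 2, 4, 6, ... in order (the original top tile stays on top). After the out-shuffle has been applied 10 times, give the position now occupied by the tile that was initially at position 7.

Track the tile's position through each out-shuffle:
7 → 6 → 4 → 7 → 6 → 4 → 7 → 6 → 4 → 7 → 6

6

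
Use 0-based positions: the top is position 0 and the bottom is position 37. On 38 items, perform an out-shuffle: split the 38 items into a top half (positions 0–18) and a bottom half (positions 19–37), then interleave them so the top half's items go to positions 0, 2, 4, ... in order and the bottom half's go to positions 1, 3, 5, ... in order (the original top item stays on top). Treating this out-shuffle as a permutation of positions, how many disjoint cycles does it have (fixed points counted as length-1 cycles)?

Trace each unvisited position around until it returns:
(0) (1 2 4 8 16 32 ... len 36) (37)
3 cycles in total.

3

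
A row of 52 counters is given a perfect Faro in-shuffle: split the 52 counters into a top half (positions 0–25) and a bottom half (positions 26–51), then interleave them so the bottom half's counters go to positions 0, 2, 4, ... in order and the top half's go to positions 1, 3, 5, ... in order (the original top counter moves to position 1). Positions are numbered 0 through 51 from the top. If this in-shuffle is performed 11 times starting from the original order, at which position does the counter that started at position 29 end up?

Track the counter's position through each in-shuffle:
29 → 6 → 13 → 27 → 2 → 5 → 11 → 23 → 47 → 42 → 32 → 12

12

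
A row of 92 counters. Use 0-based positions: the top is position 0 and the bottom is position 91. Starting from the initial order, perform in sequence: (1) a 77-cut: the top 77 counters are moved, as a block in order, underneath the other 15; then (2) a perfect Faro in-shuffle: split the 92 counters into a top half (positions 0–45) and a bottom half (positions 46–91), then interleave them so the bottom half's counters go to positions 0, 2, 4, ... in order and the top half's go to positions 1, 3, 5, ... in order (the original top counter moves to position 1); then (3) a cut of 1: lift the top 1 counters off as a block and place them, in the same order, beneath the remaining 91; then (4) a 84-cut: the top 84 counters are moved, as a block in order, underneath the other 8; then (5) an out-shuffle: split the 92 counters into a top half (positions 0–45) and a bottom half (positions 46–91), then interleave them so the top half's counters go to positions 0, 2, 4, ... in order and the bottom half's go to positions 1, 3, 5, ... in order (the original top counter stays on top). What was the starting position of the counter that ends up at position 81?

24

Undo the operations in reverse order, starting from position 81:
  undo op 5 (out-shuffle, from bottom half): 81 ← 86
  undo op 4 (cut 84): 86 ← 78
  undo op 3 (cut 1): 78 ← 79
  undo op 2 (in-shuffle, from top half): 79 ← 39
  undo op 1 (cut 77): 39 ← 24
So the counter at position 81 came from original position 24.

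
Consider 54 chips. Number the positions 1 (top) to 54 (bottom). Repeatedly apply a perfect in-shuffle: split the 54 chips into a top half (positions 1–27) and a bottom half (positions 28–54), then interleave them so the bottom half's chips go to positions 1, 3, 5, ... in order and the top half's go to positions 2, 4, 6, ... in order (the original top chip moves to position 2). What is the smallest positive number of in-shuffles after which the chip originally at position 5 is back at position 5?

Follow position 5 under repeated in-shuffles:
5 → 10 → 20 → 40 → 25 → 50 → 45 → 35 → 15 → 30 → 5
It first returns after 10 in-shuffles.

10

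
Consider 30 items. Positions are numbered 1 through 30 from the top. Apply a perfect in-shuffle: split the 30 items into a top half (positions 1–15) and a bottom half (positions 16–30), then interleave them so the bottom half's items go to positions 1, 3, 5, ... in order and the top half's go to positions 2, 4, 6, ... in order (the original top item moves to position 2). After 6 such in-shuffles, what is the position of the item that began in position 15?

Track the item's position through each in-shuffle:
15 → 30 → 29 → 27 → 23 → 15 → 30

30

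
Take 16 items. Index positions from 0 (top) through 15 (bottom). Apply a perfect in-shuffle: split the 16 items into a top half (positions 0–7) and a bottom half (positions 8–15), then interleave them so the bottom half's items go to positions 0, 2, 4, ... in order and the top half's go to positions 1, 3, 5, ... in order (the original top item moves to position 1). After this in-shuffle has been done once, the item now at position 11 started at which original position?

Work backwards from position 11, undoing one in-shuffle at a time:
11 ← 5
So the item now at position 11 started at position 5.

5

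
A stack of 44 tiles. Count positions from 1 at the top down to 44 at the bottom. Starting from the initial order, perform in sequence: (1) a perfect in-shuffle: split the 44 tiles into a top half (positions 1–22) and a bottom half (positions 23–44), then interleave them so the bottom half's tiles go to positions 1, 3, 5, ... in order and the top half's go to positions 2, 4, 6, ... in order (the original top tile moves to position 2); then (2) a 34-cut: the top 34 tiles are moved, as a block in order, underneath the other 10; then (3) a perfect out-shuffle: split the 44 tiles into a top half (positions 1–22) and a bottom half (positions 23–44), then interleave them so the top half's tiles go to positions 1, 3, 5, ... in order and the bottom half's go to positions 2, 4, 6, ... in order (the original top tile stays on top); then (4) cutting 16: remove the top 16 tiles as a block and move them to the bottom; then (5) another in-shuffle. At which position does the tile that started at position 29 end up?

15

Track the tile from position 29 forward through each operation:
  after op 1 (in-shuffle): 29 → 13
  after op 2 (cut 34): 13 → 23
  after op 3 (out-shuffle): 23 → 2
  after op 4 (cut 16): 2 → 30
  after op 5 (in-shuffle): 30 → 15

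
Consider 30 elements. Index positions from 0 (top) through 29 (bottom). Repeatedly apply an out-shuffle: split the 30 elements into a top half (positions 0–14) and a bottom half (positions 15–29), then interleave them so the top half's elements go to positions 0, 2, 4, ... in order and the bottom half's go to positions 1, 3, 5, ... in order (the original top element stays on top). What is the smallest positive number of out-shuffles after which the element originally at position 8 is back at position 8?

28

Follow position 8 under repeated out-shuffles:
8 → 16 → 3 → 6 → 12 → 24 → 19 → 9 → ... → 8 (length 28)
It first returns after 28 out-shuffles.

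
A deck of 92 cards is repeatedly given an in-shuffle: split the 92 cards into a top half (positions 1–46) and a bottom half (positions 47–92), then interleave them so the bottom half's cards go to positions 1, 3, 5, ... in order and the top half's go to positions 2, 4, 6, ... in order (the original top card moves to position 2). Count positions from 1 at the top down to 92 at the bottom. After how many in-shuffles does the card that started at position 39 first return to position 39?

Follow position 39 under repeated in-shuffles:
39 → 78 → 63 → 33 → 66 → 39
It first returns after 5 in-shuffles.

5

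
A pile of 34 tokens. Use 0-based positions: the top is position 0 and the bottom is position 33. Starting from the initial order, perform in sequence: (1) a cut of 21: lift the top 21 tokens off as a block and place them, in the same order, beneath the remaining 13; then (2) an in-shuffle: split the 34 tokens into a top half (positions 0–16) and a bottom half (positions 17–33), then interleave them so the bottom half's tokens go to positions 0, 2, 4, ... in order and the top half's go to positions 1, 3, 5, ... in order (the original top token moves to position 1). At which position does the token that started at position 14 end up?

20

Track the token from position 14 forward through each operation:
  after op 1 (cut 21): 14 → 27
  after op 2 (in-shuffle): 27 → 20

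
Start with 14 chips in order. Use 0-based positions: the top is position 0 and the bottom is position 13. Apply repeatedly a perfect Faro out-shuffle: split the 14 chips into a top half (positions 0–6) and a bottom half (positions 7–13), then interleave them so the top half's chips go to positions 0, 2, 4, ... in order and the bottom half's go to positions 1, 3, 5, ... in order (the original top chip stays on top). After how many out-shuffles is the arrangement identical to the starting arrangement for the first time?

12

The out-shuffle permutes the 14 positions with cycle lengths [1, 1, 12].
Every chip is home exactly when every cycle has completed a whole number of laps, i.e. after lcm(1, 12) = 12 out-shuffles.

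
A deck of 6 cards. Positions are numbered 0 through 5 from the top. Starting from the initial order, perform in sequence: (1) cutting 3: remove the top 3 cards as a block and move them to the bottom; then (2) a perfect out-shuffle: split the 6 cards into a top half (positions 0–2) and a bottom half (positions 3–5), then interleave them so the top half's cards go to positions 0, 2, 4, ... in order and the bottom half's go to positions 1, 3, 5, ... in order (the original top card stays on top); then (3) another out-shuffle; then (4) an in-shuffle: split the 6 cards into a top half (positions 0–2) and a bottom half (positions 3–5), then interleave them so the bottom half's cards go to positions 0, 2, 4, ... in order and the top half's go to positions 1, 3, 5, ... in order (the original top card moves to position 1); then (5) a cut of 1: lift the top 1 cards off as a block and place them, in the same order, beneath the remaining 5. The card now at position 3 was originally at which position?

2

Undo the operations in reverse order, starting from position 3:
  undo op 5 (cut 1): 3 ← 4
  undo op 4 (in-shuffle, from bottom half): 4 ← 5
  undo op 3 (out-shuffle, from bottom half): 5 ← 5
  undo op 2 (out-shuffle, from bottom half): 5 ← 5
  undo op 1 (cut 3): 5 ← 2
So the card at position 3 came from original position 2.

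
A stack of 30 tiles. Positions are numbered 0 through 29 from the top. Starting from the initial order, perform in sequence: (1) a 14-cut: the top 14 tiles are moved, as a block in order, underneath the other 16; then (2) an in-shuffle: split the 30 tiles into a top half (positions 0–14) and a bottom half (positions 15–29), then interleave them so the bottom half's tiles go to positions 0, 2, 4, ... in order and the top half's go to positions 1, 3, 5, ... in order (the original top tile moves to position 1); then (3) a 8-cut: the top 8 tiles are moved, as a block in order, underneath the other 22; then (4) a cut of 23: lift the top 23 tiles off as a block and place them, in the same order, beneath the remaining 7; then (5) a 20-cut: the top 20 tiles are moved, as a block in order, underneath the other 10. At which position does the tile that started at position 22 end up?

26

Track the tile from position 22 forward through each operation:
  after op 1 (cut 14): 22 → 8
  after op 2 (in-shuffle): 8 → 17
  after op 3 (cut 8): 17 → 9
  after op 4 (cut 23): 9 → 16
  after op 5 (cut 20): 16 → 26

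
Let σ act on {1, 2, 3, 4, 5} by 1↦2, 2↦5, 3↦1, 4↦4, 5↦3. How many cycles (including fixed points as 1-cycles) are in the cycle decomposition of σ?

2

Cycle decomposition: (1 2 5 3) (4).
2 cycles.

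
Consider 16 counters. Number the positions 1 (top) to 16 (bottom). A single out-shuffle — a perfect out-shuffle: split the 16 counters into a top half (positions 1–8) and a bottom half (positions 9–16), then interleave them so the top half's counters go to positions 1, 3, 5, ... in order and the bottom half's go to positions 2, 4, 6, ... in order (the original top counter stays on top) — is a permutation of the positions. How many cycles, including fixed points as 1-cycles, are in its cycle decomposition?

6

Trace each unvisited position around until it returns:
(1) (2 3 5 9) (4 7 13 10) (6 11) (8 15 14 12) (16)
6 cycles in total.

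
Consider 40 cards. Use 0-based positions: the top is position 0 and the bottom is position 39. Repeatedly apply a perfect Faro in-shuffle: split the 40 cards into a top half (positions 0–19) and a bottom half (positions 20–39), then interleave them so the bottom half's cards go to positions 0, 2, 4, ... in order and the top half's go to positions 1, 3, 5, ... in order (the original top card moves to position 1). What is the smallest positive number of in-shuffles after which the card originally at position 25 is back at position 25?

Follow position 25 under repeated in-shuffles:
25 → 10 → 21 → 2 → 5 → 11 → 23 → 6 → 13 → 27 → 14 → 29 → 18 → 37 → 34 → 28 → 16 → 33 → 26 → 12 → 25
It first returns after 20 in-shuffles.

20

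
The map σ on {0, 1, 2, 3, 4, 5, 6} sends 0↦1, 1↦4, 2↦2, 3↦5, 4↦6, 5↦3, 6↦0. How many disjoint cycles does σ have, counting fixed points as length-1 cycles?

Cycle decomposition: (0 1 4 6) (2) (3 5).
3 cycles.

3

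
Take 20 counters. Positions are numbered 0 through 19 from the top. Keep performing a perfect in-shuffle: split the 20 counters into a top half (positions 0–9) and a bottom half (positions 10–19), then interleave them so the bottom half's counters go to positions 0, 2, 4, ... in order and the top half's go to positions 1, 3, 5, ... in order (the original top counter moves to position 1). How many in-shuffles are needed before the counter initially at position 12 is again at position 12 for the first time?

Follow position 12 under repeated in-shuffles:
12 → 4 → 9 → 19 → 18 → 16 → 12
It first returns after 6 in-shuffles.

6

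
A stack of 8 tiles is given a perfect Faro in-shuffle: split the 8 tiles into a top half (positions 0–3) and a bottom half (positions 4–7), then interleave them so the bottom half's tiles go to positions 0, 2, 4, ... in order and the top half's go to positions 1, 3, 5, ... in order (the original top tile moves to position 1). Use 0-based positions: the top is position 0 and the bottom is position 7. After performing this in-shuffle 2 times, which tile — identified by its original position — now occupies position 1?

Work backwards from position 1, undoing one in-shuffle at a time:
1 ← 0 ← 4
So the tile now at position 1 started at position 4.

4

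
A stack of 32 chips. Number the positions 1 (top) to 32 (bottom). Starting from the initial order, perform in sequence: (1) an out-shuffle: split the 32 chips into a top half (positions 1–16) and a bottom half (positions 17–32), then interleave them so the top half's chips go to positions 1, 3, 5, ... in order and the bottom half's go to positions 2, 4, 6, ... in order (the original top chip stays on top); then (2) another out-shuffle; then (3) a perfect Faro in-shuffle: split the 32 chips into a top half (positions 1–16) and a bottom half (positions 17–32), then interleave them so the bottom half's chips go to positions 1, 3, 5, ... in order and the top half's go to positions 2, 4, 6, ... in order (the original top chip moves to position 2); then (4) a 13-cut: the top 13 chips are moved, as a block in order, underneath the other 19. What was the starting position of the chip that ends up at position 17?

20

Undo the operations in reverse order, starting from position 17:
  undo op 4 (cut 13): 17 ← 30
  undo op 3 (in-shuffle, from top half): 30 ← 15
  undo op 2 (out-shuffle, from top half): 15 ← 8
  undo op 1 (out-shuffle, from bottom half): 8 ← 20
So the chip at position 17 came from original position 20.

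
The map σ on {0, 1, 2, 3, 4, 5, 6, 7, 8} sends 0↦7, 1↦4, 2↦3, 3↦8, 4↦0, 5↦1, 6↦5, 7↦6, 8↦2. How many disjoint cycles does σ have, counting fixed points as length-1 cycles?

2

Cycle decomposition: (0 7 6 5 1 4) (2 3 8).
2 cycles.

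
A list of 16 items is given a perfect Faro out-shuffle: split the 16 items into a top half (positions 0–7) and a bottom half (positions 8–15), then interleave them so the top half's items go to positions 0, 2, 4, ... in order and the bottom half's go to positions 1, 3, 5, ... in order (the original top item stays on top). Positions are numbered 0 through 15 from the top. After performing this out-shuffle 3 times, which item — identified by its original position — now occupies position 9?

Work backwards from position 9, undoing one out-shuffle at a time:
9 ← 12 ← 6 ← 3
So the item now at position 9 started at position 3.

3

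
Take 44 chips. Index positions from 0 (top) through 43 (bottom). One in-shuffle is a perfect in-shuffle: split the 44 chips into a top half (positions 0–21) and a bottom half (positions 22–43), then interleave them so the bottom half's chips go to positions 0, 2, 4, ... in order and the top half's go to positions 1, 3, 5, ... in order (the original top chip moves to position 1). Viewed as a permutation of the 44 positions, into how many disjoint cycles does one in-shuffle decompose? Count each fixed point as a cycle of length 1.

7

Trace each unvisited position around until it returns:
(0 1 3 7 15 31 ... len 12) (2 5 11 23) (4 9 19 39 34 24) (6 13 27 10 21 43 ... len 12) (8 17 35 26) (14 29) (20 41 38 32)
7 cycles in total.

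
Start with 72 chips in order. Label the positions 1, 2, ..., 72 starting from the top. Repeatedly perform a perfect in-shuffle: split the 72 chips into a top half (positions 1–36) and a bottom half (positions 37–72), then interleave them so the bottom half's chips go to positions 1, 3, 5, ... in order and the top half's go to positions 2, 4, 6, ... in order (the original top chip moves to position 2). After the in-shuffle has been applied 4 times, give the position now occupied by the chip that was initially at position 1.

16

Track the chip's position through each in-shuffle:
1 → 2 → 4 → 8 → 16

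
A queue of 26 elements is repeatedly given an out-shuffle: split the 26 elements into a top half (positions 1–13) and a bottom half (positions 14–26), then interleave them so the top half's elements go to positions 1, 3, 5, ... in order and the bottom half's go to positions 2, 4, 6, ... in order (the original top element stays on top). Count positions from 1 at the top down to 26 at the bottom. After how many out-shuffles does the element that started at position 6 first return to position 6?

4

Follow position 6 under repeated out-shuffles:
6 → 11 → 21 → 16 → 6
It first returns after 4 out-shuffles.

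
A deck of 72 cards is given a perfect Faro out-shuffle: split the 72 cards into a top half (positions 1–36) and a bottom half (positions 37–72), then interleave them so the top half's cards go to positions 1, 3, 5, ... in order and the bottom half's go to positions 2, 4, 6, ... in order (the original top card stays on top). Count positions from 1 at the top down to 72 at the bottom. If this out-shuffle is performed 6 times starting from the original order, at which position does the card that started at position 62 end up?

Track the card's position through each out-shuffle:
62 → 52 → 32 → 63 → 54 → 36 → 71

71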